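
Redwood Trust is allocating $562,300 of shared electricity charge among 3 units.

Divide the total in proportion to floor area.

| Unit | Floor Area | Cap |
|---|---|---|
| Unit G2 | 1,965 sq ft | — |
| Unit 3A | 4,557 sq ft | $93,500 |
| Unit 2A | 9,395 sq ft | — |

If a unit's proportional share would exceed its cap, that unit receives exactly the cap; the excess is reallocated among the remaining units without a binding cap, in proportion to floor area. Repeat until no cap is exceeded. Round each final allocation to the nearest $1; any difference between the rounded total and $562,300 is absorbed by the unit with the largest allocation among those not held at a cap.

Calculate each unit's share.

Unit G2: $81,091 · Unit 3A: $93,500 · Unit 2A: $387,709

Sum of floor area: 15,917.
Proportional shares (ignoring caps): Unit G2 69,417.57; Unit 3A 160,985.18; Unit 2A 331,897.25.
Cap binds for Unit 3A ($93,500); remaining pool $468,800 reallocated over remaining floor area 11,360.
Shares after redistribution: Unit G2 81,090.85 → $81,091; Unit 2A 387,709.15 → $387,709.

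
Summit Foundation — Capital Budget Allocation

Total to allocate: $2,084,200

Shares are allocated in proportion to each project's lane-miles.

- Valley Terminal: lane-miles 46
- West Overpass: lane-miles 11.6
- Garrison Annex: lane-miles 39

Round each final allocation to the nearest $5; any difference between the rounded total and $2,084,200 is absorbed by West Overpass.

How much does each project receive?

Lane-miles total: 96.6.
Pro-rata amounts: Valley Terminal 46/96.6 × $2,084,200 = 992,476.19; West Overpass 11.6/96.6 × $2,084,200 = 250,276.60; Garrison Annex 39/96.6 × $2,084,200 = 841,447.20.
Rounded to nearest $5: Valley Terminal $992,475; West Overpass $250,275; Garrison Annex $841,445. Sum = $2,084,195.
Difference $2,084,200 − $2,084,195 = +$5 applied to West Overpass: West Overpass becomes $250,280.

Valley Terminal: $992,475 · West Overpass: $250,280 · Garrison Annex: $841,445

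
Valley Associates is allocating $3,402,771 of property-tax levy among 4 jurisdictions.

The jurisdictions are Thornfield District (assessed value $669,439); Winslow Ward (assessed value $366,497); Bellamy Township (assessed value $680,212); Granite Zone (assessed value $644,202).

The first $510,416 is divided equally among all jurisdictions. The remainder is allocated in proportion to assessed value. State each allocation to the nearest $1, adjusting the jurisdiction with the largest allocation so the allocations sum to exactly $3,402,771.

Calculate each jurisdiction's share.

Equal tier: $510,416 ÷ 4 = $127,604 apiece.
Remainder $2,892,355 by assessed value (total 2,360,350): Thornfield District 820,325.48 → $820,325; Winslow Ward 449,102.65 → $449,103; Bellamy Township 833,526.63 → $833,527; Granite Zone 789,400.25 → $789,400.
Totals: Thornfield District $127,604 + $820,325 = $947,929; Winslow Ward $127,604 + $449,103 = $576,707; Bellamy Township $127,604 + $833,527 = $961,131; Granite Zone $127,604 + $789,400 = $917,004.

Thornfield District: $947,929 · Winslow Ward: $576,707 · Bellamy Township: $961,131 · Granite Zone: $917,004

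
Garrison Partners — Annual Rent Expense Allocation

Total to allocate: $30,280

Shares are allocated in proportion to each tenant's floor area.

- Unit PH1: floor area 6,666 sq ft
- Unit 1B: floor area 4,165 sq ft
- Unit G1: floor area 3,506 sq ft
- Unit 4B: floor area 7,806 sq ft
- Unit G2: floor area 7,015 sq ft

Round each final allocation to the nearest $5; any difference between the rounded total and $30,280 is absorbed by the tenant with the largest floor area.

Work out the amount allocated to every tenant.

Unit PH1: $6,925 | Unit 1B: $4,325 | Unit G1: $3,640 | Unit 4B: $8,105 | Unit G2: $7,285

Sum of floor area: 6,666 + 4,165 + 3,506 + 7,806 + 7,015 = 29,158.
Unrounded shares: Unit PH1 6,922.51; Unit 1B 4,325.27; Unit G1 3,640.91; Unit 4B 8,106.37; Unit G2 7,284.94.
Rounded to nearest $5: Unit PH1 $6,925; Unit 1B $4,325; Unit G1 $3,640; Unit 4B $8,105; Unit G2 $7,285. Sum = $30,280.
Rounded total matches; no reconciliation needed.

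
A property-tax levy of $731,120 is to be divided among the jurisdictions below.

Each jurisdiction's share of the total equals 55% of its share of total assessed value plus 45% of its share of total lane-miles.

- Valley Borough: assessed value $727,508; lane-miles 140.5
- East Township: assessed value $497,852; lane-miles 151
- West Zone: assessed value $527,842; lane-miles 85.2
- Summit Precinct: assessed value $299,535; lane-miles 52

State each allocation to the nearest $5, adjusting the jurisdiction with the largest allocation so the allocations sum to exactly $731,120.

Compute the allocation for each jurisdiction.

Valley Borough: $250,340 · East Township: $213,410 · West Zone: $168,785 · Summit Precinct: $98,585

Totals — assessed value 2,052,737, lane-miles 428.7.
Composite weights (55% assessed value + 45% lane-miles): Valley Borough 0.3424; East Township 0.2919; West Zone 0.2309; Summit Precinct 0.1348.
Raw shares: Valley Borough 250,339.57; East Township 213,409.84; West Zone 168,786.72; Summit Precinct 98,583.87.
Rounded to nearest $5: Valley Borough $250,340; East Township $213,410; West Zone $168,785; Summit Precinct $98,585. Sum = $731,120.
Rounded total matches; no reconciliation needed.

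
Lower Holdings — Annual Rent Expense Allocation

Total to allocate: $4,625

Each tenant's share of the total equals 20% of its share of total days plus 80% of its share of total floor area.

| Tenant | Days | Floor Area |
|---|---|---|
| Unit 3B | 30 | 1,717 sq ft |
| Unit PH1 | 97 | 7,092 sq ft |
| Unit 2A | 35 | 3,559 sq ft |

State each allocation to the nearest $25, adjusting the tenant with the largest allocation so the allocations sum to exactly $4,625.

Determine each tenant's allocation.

Unit 3B: $675 · Unit PH1: $2,675 · Unit 2A: $1,275

Totals — days 162, floor area 12,368.
Composite weights (20% days + 80% floor area): Unit 3B 0.1481; Unit PH1 0.5785; Unit 2A 0.2734.
Proportional shares: Unit 3B 684.95; Unit PH1 2,675.49; Unit 2A 1,264.55.
After rounding ($25): Unit 3B $675; Unit PH1 $2,675; Unit 2A $1,275. Sum = $4,625.
No rounding difference to absorb.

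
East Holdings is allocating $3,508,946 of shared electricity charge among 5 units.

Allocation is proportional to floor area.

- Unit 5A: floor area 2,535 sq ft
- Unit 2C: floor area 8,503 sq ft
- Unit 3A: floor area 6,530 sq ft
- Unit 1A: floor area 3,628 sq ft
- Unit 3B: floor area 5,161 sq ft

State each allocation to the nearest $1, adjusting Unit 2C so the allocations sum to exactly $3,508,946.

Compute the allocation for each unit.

Unit 5A: $337,488 | Unit 2C: $1,132,018 | Unit 3A: $869,348 | Unit 1A: $483,001 | Unit 3B: $687,091

Floor area total: 26,357.
Raw shares: Unit 5A 2,535/26,357 × $3,508,946 = 337,488.26; Unit 2C 8,503/26,357 × $3,508,946 = 1,132,016.84; Unit 3A 6,530/26,357 × $3,508,946 = 869,348.46; Unit 1A 3,628/26,357 × $3,508,946 = 483,000.95; Unit 3B 5,161/26,357 × $3,508,946 = 687,091.49.
After rounding ($1): Unit 5A $337,488; Unit 2C $1,132,017; Unit 3A $869,348; Unit 1A $483,001; Unit 3B $687,091. Sum = $3,508,945.
Difference $3,508,946 − $3,508,945 = +$1 applied to Unit 2C: Unit 2C becomes $1,132,018.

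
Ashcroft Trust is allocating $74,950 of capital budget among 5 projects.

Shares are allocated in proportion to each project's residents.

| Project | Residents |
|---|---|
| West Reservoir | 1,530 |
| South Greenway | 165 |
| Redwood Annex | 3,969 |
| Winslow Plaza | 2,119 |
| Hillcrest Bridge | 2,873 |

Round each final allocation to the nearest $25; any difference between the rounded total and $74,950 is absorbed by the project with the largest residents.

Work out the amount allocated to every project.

West Reservoir: $10,750 · South Greenway: $1,150 · Redwood Annex: $27,950 · Winslow Plaza: $14,900 · Hillcrest Bridge: $20,200

Combined residents = 10,656.
Unrounded shares: West Reservoir 1,530/10,656 × $74,950 = 10,761.40; South Greenway 165/10,656 × $74,950 = 1,160.54; Redwood Annex 3,969/10,656 × $74,950 = 27,916.34; Winslow Plaza 2,119/10,656 × $74,950 = 14,904.19; Hillcrest Bridge 2,873/10,656 × $74,950 = 20,207.52.
After rounding ($25): West Reservoir $10,750; South Greenway $1,150; Redwood Annex $27,925; Winslow Plaza $14,900; Hillcrest Bridge $20,200. Sum = $74,925.
Difference $74,950 − $74,925 = +$25 applied to largest residents (Redwood Annex): Redwood Annex becomes $27,950.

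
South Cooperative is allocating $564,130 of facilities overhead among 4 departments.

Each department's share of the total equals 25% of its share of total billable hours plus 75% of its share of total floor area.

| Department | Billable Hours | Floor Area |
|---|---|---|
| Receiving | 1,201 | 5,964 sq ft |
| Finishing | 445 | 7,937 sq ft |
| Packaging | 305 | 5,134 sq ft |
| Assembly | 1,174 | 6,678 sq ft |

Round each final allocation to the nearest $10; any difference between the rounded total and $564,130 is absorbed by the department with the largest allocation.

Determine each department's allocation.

Receiving: $152,340; Finishing: $150,680; Packaging: $98,240; Assembly: $162,870

Totals — billable hours 3,125, floor area 25,713.
Blended shares (25% billable hours + 75% floor area): Receiving 0.2700; Finishing 0.2671; Packaging 0.1741; Assembly 0.2887.
Pro-rata amounts: Receiving 152,336.93; Finishing 150,683.30; Packaging 98,242.76; Assembly 162,867.00.
After rounding ($10): Receiving $152,340; Finishing $150,680; Packaging $98,240; Assembly $162,870. Sum = $564,130.
Rounded total matches; no reconciliation needed.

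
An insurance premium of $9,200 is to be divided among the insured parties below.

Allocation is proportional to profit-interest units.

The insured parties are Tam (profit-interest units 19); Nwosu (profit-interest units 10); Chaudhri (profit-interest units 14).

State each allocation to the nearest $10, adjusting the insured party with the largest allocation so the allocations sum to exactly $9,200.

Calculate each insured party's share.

Combined profit-interest units = 43.
Proportional shares: Tam 19/43 × $9,200 = 4,065.12; Nwosu 10/43 × $9,200 = 2,139.53; Chaudhri 14/43 × $9,200 = 2,995.35.
At nearest $10: Tam $4,070; Nwosu $2,140; Chaudhri $3,000. Sum = $9,210.
Difference $9,200 − $9,210 = −$10 applied to largest allocation (Tam): Tam becomes $4,060.

Tam: $4,060 · Nwosu: $2,140 · Chaudhri: $3,000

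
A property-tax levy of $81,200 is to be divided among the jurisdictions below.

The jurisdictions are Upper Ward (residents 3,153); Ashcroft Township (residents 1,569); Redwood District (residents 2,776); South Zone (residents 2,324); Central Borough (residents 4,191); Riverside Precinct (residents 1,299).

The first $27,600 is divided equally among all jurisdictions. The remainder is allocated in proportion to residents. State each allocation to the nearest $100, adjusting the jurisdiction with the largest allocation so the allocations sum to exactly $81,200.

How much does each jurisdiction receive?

Upper Ward: $15,600 | Ashcroft Township: $10,100 | Redwood District: $14,300 | South Zone: $12,700 | Central Borough: $19,400 | Riverside Precinct: $9,100

$27,600 shared equally gives $4,600 per jurisdiction.
Remainder $53,600 by residents (total 15,312): Upper Ward 11,037.15 → $11,000; Ashcroft Township 5,492.32 → $5,500; Redwood District 9,717.45 → $9,700; South Zone 8,135.21 → $8,100; Central Borough 14,670.69 → $14,700; Riverside Precinct 4,547.18 → $4,500.
Rounding difference +$100 on remainder applied to Central Borough.
Totals: Upper Ward $4,600 + $11,000 = $15,600; Ashcroft Township $4,600 + $5,500 = $10,100; Redwood District $4,600 + $9,700 = $14,300; South Zone $4,600 + $8,100 = $12,700; Central Borough $4,600 + $14,800 = $19,400; Riverside Precinct $4,600 + $4,500 = $9,100.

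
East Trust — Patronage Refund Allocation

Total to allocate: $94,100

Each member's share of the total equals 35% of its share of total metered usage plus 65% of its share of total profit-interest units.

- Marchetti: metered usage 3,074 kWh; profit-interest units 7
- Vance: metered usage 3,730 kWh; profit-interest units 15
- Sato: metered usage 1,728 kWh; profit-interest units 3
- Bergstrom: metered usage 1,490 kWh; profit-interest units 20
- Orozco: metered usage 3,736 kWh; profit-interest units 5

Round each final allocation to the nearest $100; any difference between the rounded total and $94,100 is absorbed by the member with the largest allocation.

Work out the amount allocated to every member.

Marchetti: $15,900 | Vance: $27,300 | Sato: $7,800 | Bergstrom: $28,000 | Orozco: $15,100

Metered usage total 13,758; profit-interest units total 50.
Composite weights (35% metered usage + 65% profit-interest units): Marchetti 0.1692; Vance 0.2899; Sato 0.0830; Bergstrom 0.2979; Orozco 0.1600.
Unrounded shares: Marchetti 15,921.89; Vance 27,278.67; Sato 7,806.52; Bergstrom 28,032.88; Orozco 15,060.04.
At nearest $100: Marchetti $15,900; Vance $27,300; Sato $7,800; Bergstrom $28,000; Orozco $15,100. Sum = $94,100.
Rounded total matches; no reconciliation needed.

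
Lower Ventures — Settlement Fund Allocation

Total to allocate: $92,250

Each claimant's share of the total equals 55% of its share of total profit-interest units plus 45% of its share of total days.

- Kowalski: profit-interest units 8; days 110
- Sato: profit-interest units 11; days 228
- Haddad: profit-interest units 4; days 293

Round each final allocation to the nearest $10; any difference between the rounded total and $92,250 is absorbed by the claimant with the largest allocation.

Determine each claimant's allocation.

Kowalski: $24,880 · Sato: $39,270 · Haddad: $28,100

Profit-interest units total 23; days total 631.
Combined weights (55% profit-interest units + 45% days): Kowalski 0.2698; Sato 0.4256; Haddad 0.3046.
Proportional shares: Kowalski 24,884.55; Sato 39,265.52; Haddad 28,099.92.
At nearest $10: Kowalski $24,880; Sato $39,270; Haddad $28,100. Sum = $92,250.
Sum already equals the total — no adjustment.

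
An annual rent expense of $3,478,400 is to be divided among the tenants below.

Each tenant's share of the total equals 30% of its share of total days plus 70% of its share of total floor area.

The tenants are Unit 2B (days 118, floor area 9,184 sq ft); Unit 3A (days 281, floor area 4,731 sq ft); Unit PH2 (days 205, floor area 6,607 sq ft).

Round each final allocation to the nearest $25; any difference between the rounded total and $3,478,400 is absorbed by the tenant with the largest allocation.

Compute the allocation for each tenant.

Totals — days 604, floor area 20,522.
Blended shares (30% days + 70% floor area): Unit 2B 0.3719; Unit 3A 0.3009; Unit PH2 0.3272.
Raw shares: Unit 2B 1,293,523.34; Unit 3A 1,046,799.08; Unit PH2 1,138,077.58.
At nearest $25: Unit 2B $1,293,525; Unit 3A $1,046,800; Unit PH2 $1,138,075. Sum = $3,478,400.
Sum already equals the total — no adjustment.

Unit 2B: $1,293,525 · Unit 3A: $1,046,800 · Unit PH2: $1,138,075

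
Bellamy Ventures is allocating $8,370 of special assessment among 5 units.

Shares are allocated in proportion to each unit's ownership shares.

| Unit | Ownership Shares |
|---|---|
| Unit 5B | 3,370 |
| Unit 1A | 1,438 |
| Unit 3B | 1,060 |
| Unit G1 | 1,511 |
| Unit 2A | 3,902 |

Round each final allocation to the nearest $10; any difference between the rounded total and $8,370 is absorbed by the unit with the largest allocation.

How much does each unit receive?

Combined ownership shares = 11,281.
Pro-rata amounts: Unit 5B 3,370/11,281 × $8,370 = 2,500.39; Unit 1A 1,438/11,281 × $8,370 = 1,066.93; Unit 3B 1,060/11,281 × $8,370 = 786.47; Unit G1 1,511/11,281 × $8,370 = 1,121.09; Unit 2A 3,902/11,281 × $8,370 = 2,895.11.
Rounded to nearest $10: Unit 5B $2,500; Unit 1A $1,070; Unit 3B $790; Unit G1 $1,120; Unit 2A $2,900. Sum = $8,380.
Difference $8,370 − $8,380 = −$10 applied to largest allocation (Unit 2A): Unit 2A becomes $2,890.

Unit 5B: $2,500 · Unit 1A: $1,070 · Unit 3B: $790 · Unit G1: $1,120 · Unit 2A: $2,890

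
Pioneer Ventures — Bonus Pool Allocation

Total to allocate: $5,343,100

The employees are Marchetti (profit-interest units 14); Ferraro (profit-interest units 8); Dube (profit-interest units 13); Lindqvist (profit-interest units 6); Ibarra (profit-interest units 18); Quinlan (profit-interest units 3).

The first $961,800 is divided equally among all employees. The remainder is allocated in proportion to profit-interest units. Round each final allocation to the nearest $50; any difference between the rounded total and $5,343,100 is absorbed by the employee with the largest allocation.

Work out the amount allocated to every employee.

Equal tier: $961,800 ÷ 6 = $160,300 apiece.
Remainder $4,381,300 by profit-interest units (total 62): Marchetti 989,325.81 → $989,350; Ferraro 565,329.03 → $565,350; Dube 918,659.68 → $918,650; Lindqvist 423,996.77 → $424,000; Ibarra 1,271,990.32 → $1,272,000; Quinlan 211,998.39 → $212,000.
Rounding difference −$50 on remainder applied to Ibarra.
Totals: Marchetti $160,300 + $989,350 = $1,149,650; Ferraro $160,300 + $565,350 = $725,650; Dube $160,300 + $918,650 = $1,078,950; Lindqvist $160,300 + $424,000 = $584,300; Ibarra $160,300 + $1,271,950 = $1,432,250; Quinlan $160,300 + $212,000 = $372,300.

Marchetti: $1,149,650; Ferraro: $725,650; Dube: $1,078,950; Lindqvist: $584,300; Ibarra: $1,432,250; Quinlan: $372,300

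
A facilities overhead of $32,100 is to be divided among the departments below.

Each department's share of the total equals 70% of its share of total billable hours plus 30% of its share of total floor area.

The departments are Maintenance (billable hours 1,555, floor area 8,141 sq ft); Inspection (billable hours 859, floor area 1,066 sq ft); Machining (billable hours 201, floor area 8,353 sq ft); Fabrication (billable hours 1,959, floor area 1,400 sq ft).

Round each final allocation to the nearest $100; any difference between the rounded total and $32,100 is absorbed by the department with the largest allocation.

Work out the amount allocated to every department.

Totals — billable hours 4,574, floor area 18,960.
Blended shares (70% billable hours + 30% floor area): Maintenance 0.3668; Inspection 0.1483; Machining 0.1629; Fabrication 0.3220.
Raw shares: Maintenance 11,773.92; Inspection 4,761.31; Machining 5,230.01; Fabrication 10,334.76.
At nearest $100: Maintenance $11,800; Inspection $4,800; Machining $5,200; Fabrication $10,300. Sum = $32,100.
No rounding difference to absorb.

Maintenance: $11,800 · Inspection: $4,800 · Machining: $5,200 · Fabrication: $10,300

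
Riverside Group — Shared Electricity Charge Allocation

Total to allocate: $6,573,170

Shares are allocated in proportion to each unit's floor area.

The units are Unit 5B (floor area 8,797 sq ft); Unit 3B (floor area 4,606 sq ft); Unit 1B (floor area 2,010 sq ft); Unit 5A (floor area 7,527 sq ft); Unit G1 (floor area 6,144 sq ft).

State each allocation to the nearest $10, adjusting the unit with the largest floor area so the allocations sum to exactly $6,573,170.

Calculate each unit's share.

Unit 5B: $1,988,180 | Unit 3B: $1,040,990 | Unit 1B: $454,270 | Unit 5A: $1,701,150 | Unit G1: $1,388,580

Floor area total: 8,797 + 4,606 + 2,010 + 7,527 + 6,144 = 29,084.
Raw shares: Unit 5B 1,988,178.26; Unit 3B 1,040,985.46; Unit 1B 454,272.85; Unit 5A 1,701,150.14; Unit G1 1,388,583.29.
At nearest $10: Unit 5B $1,988,180; Unit 3B $1,040,990; Unit 1B $454,270; Unit 5A $1,701,150; Unit G1 $1,388,580. Sum = $6,573,170.
Rounded total matches; no reconciliation needed.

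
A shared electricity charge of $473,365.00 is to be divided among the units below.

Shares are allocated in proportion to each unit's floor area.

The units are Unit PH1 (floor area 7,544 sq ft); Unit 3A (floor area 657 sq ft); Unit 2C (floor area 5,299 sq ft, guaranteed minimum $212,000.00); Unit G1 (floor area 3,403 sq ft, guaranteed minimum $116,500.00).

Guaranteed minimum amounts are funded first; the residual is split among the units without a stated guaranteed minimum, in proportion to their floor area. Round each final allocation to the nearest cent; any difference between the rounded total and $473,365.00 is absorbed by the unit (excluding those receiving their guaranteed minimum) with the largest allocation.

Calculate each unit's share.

Unit PH1: $133,259.55 | Unit 3A: $11,605.45 | Unit 2C: $212,000.00 | Unit G1: $116,500.00

Fund the minimums — Unit 2C $212,000.00; Unit G1 $116,500.00. Residual $144,865.00.
Residual split over remaining floor area 8,201: Unit PH1 133,259.5488 → $133,259.55; Unit 3A 11,605.4512 → $11,605.45.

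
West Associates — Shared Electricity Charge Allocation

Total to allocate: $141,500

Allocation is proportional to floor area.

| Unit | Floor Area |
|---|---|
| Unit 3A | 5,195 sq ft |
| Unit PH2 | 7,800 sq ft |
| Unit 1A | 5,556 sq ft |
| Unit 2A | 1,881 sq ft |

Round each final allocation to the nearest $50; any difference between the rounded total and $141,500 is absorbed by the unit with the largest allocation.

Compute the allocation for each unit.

Floor area total: 20,432.
Unrounded shares: Unit 3A 5,195/20,432 × $141,500 = 35,977.51; Unit PH2 7,800/20,432 × $141,500 = 54,018.21; Unit 1A 5,556/20,432 × $141,500 = 38,477.58; Unit 2A 1,881/20,432 × $141,500 = 13,026.70.
After rounding ($50): Unit 3A $36,000; Unit PH2 $54,000; Unit 1A $38,500; Unit 2A $13,050. Sum = $141,550.
Difference $141,500 − $141,550 = −$50 applied to largest allocation (Unit PH2): Unit PH2 becomes $53,950.

Unit 3A: $36,000 · Unit PH2: $53,950 · Unit 1A: $38,500 · Unit 2A: $13,050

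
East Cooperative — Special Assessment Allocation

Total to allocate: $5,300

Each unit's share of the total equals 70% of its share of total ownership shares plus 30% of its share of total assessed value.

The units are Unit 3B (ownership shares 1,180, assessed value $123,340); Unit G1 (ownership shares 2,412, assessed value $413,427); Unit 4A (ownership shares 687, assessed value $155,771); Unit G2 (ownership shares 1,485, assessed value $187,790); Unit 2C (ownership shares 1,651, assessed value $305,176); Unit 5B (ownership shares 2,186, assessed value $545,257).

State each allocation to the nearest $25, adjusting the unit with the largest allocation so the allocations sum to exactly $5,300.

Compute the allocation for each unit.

Totals — ownership shares 9,601, assessed value 1,730,761.
Blended shares (70% ownership shares + 30% assessed value): Unit 3B 0.1074; Unit G1 0.2475; Unit 4A 0.0771; Unit G2 0.1408; Unit 2C 0.1733; Unit 5B 0.2539.
Proportional shares: Unit 3B 569.28; Unit G1 1,311.84; Unit 4A 408.57; Unit G2 746.35; Unit 2C 918.33; Unit 5B 1,345.62.
After rounding ($25): Unit 3B $575; Unit G1 $1,300; Unit 4A $400; Unit G2 $750; Unit 2C $925; Unit 5B $1,350. Sum = $5,300.
Sum already equals the total — no adjustment.

Unit 3B: $575 · Unit G1: $1,300 · Unit 4A: $400 · Unit G2: $750 · Unit 2C: $925 · Unit 5B: $1,350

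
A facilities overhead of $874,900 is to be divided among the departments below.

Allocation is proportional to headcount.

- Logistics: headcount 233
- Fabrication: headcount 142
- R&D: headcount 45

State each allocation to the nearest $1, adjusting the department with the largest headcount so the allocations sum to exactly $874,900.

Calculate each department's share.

Combined headcount = 233 + 142 + 45 = 420.
Raw shares: Logistics 485,361.19; Fabrication 295,799.52; R&D 93,739.29.
At nearest $1: Logistics $485,361; Fabrication $295,800; R&D $93,739. Sum = $874,900.
No rounding difference to absorb.

Logistics: $485,361 · Fabrication: $295,800 · R&D: $93,739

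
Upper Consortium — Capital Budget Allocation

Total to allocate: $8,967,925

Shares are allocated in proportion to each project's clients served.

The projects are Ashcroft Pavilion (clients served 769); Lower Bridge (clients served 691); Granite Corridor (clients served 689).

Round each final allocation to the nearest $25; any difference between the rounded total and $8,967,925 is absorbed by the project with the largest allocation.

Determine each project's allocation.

Ashcroft Pavilion: $3,209,075 | Lower Bridge: $2,883,600 | Granite Corridor: $2,875,250

Sum of clients served: 2,149.
Unrounded shares: Ashcroft Pavilion 769/2,149 × $8,967,925 = 3,209,089.96; Lower Bridge 691/2,149 × $8,967,925 = 2,883,590.59; Granite Corridor 689/2,149 × $8,967,925 = 2,875,244.45.
After rounding ($25): Ashcroft Pavilion $3,209,100; Lower Bridge $2,883,600; Granite Corridor $2,875,250. Sum = $8,967,950.
Difference $8,967,925 − $8,967,950 = −$25 applied to largest allocation (Ashcroft Pavilion): Ashcroft Pavilion becomes $3,209,075.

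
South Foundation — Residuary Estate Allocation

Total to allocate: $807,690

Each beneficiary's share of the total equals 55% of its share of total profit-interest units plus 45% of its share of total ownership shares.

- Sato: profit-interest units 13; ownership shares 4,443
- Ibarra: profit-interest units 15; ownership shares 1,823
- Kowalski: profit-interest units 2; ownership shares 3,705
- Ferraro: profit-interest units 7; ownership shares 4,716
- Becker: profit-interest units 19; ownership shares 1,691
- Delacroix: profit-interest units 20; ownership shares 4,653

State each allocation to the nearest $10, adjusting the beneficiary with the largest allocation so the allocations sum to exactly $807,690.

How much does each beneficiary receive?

Sato: $152,770 | Ibarra: $119,180 | Kowalski: $75,720 | Ferraro: $122,420 | Becker: $140,280 | Delacroix: $197,320

Totals — profit-interest units 76, ownership shares 21,031.
Combined weights (55% profit-interest units + 45% ownership shares): Sato 0.1891; Ibarra 0.1476; Kowalski 0.0937; Ferraro 0.1516; Becker 0.1737; Delacroix 0.2443.
Pro-rata amounts: Sato 152,771.13; Ibarra 119,182.20; Kowalski 75,720.55; Ferraro 122,418.41; Becker 140,281.46; Delacroix 197,316.26.
After rounding ($10): Sato $152,770; Ibarra $119,180; Kowalski $75,720; Ferraro $122,420; Becker $140,280; Delacroix $197,320. Sum = $807,690.
No rounding difference to absorb.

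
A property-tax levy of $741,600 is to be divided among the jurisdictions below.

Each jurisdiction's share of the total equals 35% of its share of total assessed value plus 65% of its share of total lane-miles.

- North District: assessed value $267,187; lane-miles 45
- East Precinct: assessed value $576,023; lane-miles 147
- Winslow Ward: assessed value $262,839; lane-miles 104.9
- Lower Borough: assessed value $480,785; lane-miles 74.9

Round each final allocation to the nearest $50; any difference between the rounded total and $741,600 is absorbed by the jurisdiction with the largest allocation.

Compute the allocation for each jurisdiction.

Assessed value total 1,586,834; lane-miles total 371.8.
Blended shares (35% assessed value + 65% lane-miles): North District 0.1376; East Precinct 0.3840; Winslow Ward 0.2414; Lower Borough 0.2370.
Pro-rata amounts: North District 102,046.70; East Precinct 284,806.66; Winslow Ward 178,996.05; Lower Borough 175,750.59.
At nearest $50: North District $102,050; East Precinct $284,800; Winslow Ward $179,000; Lower Borough $175,750. Sum = $741,600.
Sum already equals the total — no adjustment.

North District: $102,050 | East Precinct: $284,800 | Winslow Ward: $179,000 | Lower Borough: $175,750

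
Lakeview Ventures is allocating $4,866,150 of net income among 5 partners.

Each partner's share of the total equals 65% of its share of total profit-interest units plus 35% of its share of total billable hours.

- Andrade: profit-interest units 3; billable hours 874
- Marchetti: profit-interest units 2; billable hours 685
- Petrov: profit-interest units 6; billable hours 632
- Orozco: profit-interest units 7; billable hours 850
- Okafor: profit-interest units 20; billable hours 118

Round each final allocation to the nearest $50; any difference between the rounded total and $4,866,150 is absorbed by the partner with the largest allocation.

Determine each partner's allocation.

Andrade: $720,900 | Marchetti: $535,800 | Petrov: $840,150 | Orozco: $1,040,950 | Okafor: $1,728,350

Totals — profit-interest units 38, billable hours 3,159.
Combined weights (65% profit-interest units + 35% billable hours): Andrade 0.1482; Marchetti 0.1101; Petrov 0.1727; Orozco 0.2139; Okafor 0.3552.
Pro-rata amounts: Andrade 720,921.25; Marchetti 535,786.46; Petrov 840,158.99; Orozco 1,040,928.92; Okafor 1,728,354.39.
Rounded to nearest $50: Andrade $720,900; Marchetti $535,800; Petrov $840,150; Orozco $1,040,950; Okafor $1,728,350. Sum = $4,866,150.
Rounded total matches; no reconciliation needed.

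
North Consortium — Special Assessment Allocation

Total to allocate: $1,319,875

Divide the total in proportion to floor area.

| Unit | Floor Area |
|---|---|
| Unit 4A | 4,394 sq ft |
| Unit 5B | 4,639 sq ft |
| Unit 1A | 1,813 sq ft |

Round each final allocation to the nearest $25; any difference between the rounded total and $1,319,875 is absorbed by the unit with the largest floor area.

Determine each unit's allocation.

Unit 4A: $534,725 · Unit 5B: $564,525 · Unit 1A: $220,625

Sum of floor area: 4,394 + 4,639 + 1,813 = 10,846.
Unrounded shares: Unit 4A 534,716.09; Unit 5B 564,530.71; Unit 1A 220,628.19.
At nearest $25: Unit 4A $534,725; Unit 5B $564,525; Unit 1A $220,625. Sum = $1,319,875.
No rounding difference to absorb.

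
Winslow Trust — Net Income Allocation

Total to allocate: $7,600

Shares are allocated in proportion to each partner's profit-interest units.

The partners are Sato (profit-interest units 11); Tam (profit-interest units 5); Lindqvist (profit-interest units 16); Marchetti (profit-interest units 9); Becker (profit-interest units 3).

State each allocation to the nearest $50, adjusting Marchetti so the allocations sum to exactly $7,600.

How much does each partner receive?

Profit-interest units total: 44.
Unrounded shares: Sato 11/44 × $7,600 = 1,900.00; Tam 5/44 × $7,600 = 863.64; Lindqvist 16/44 × $7,600 = 2,763.64; Marchetti 9/44 × $7,600 = 1,554.55; Becker 3/44 × $7,600 = 518.18.
Rounded to nearest $50: Sato $1,900; Tam $850; Lindqvist $2,750; Marchetti $1,550; Becker $500. Sum = $7,550.
Difference $7,600 − $7,550 = +$50 applied to Marchetti: Marchetti becomes $1,600.

Sato: $1,900 · Tam: $850 · Lindqvist: $2,750 · Marchetti: $1,600 · Becker: $500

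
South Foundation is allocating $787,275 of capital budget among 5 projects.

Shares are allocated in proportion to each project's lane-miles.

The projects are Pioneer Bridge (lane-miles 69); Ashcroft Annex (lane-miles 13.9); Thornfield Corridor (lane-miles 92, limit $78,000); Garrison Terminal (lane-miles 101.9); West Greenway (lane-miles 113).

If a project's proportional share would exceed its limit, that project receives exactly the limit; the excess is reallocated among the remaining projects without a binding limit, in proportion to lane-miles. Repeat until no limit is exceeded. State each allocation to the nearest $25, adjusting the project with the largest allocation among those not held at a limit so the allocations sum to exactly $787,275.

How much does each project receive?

Sum of lane-miles: 389.8.
Proportional shares (ignoring caps): Pioneer Bridge 139,358.58; Ashcroft Annex 28,073.69; Thornfield Corridor 185,811.44; Garrison Terminal 205,806.37; West Greenway 228,224.92.
Cap binds for Thornfield Corridor ($78,000); remaining pool $709,275 reallocated over remaining lane-miles 297.8.
Redistributed shares: Pioneer Bridge 164,338.40 → $164,350; Ashcroft Annex 33,105.85 → $33,100; Garrison Terminal 242,696.85 → $242,700; West Greenway 269,133.90 → $269,125.

Pioneer Bridge: $164,350; Ashcroft Annex: $33,100; Thornfield Corridor: $78,000; Garrison Terminal: $242,700; West Greenway: $269,125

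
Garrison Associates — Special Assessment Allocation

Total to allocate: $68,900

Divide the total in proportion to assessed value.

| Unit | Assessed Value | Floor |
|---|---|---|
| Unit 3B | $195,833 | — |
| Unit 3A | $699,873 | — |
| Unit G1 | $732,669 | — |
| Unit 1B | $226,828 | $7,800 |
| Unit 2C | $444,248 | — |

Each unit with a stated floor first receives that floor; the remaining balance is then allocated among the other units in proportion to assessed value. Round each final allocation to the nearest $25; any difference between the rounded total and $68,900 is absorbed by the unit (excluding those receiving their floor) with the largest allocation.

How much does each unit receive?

Fund the minimums — Unit 1B $7,800. Remaining pool $61,100.
Remaining pool split over remaining assessed value 2,072,623: Unit 3B 5,773.07 → $5,775; Unit 3A 20,631.94 → $20,625; Unit G1 21,598.75 → $21,600; Unit 2C 13,096.23 → $13,100.

Unit 3B: $5,775 | Unit 3A: $20,625 | Unit G1: $21,600 | Unit 1B: $7,800 | Unit 2C: $13,100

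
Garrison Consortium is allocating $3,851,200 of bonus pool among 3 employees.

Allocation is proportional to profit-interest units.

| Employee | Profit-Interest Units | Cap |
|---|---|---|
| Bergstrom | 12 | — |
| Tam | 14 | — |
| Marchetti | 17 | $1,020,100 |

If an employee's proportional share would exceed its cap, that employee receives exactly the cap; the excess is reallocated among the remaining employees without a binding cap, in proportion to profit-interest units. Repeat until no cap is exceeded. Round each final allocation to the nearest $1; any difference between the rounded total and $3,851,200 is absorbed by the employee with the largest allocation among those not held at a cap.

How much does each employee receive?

Profit-interest units total: 43.
Proportional shares (ignoring caps): Bergstrom 1,074,753.49; Tam 1,253,879.07; Marchetti 1,522,567.44.
Held at cap: Marchetti ($1,020,100); balance $2,831,100 reallocated over remaining profit-interest units 26.
Redistributed shares: Bergstrom 1,306,661.54 → $1,306,662; Tam 1,524,438.46 → $1,524,438.

Bergstrom: $1,306,662 · Tam: $1,524,438 · Marchetti: $1,020,100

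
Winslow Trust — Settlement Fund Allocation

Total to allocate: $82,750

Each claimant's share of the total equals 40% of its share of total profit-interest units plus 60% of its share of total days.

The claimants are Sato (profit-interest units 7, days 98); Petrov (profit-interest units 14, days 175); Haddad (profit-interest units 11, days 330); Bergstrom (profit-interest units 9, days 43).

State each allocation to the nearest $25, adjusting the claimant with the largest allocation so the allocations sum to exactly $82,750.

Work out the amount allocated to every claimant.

Sato: $13,175; Petrov: $24,750; Haddad: $34,250; Bergstrom: $10,575

Profit-interest units total 41; days total 646.
Blended shares (40% profit-interest units + 60% days): Sato 0.1593; Petrov 0.2991; Haddad 0.4138; Bergstrom 0.1277.
Pro-rata amounts: Sato 13,183.26; Petrov 24,752.52; Haddad 34,243.49; Bergstrom 10,570.73.
After rounding ($25): Sato $13,175; Petrov $24,750; Haddad $34,250; Bergstrom $10,575. Sum = $82,750.
Sum already equals the total — no adjustment.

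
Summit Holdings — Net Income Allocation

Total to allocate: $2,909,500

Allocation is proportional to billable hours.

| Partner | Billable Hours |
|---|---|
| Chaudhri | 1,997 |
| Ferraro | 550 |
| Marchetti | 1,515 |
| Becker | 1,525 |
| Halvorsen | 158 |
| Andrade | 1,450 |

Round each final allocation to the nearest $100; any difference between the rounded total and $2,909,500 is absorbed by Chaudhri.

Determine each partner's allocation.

Chaudhri: $807,600 | Ferraro: $222,400 | Marchetti: $612,600 | Becker: $616,700 | Halvorsen: $63,900 | Andrade: $586,300

Combined billable hours = 7,195.
Proportional shares: Chaudhri 1,997/7,195 × $2,909,500 = 807,542.95; Ferraro 550/7,195 × $2,909,500 = 222,407.92; Marchetti 1,515/7,195 × $2,909,500 = 612,632.73; Becker 1,525/7,195 × $2,909,500 = 616,676.51; Halvorsen 158/7,195 × $2,909,500 = 63,891.73; Andrade 1,450/7,195 × $2,909,500 = 586,348.16.
At nearest $100: Chaudhri $807,500; Ferraro $222,400; Marchetti $612,600; Becker $616,700; Halvorsen $63,900; Andrade $586,300. Sum = $2,909,400.
Difference $2,909,500 − $2,909,400 = +$100 applied to Chaudhri: Chaudhri becomes $807,600.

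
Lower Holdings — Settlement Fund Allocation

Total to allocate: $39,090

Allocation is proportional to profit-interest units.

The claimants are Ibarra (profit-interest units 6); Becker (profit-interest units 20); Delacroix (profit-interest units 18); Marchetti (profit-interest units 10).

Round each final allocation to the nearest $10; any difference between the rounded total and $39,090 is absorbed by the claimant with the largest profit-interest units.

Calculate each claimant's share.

Profit-interest units total: 6 + 20 + 18 + 10 = 54.
Raw shares: Ibarra 4,343.33; Becker 14,477.78; Delacroix 13,030.00; Marchetti 7,238.89.
Rounded to nearest $10: Ibarra $4,340; Becker $14,480; Delacroix $13,030; Marchetti $7,240. Sum = $39,090.
No rounding difference to absorb.

Ibarra: $4,340 · Becker: $14,480 · Delacroix: $13,030 · Marchetti: $7,240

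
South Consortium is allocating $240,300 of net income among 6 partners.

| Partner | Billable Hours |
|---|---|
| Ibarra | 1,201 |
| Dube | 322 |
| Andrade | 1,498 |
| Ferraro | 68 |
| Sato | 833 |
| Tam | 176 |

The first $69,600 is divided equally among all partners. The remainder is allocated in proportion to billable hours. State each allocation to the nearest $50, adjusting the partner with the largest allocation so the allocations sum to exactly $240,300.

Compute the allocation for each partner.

Ibarra: $61,650 | Dube: $25,000 | Andrade: $73,950 | Ferraro: $14,450 | Sato: $46,300 | Tam: $18,950

Equal tier: $69,600 ÷ 6 = $11,600 apiece.
Remainder $170,700 by billable hours (total 4,098): Ibarra 50,027.01 → $50,050; Dube 13,412.74 → $13,400; Andrade 62,398.39 → $62,400; Ferraro 2,832.50 → $2,850; Sato 34,698.17 → $34,700; Tam 7,331.19 → $7,350.
Rounding difference −$50 on remainder applied to Andrade.
Totals: Ibarra $11,600 + $50,050 = $61,650; Dube $11,600 + $13,400 = $25,000; Andrade $11,600 + $62,350 = $73,950; Ferraro $11,600 + $2,850 = $14,450; Sato $11,600 + $34,700 = $46,300; Tam $11,600 + $7,350 = $18,950.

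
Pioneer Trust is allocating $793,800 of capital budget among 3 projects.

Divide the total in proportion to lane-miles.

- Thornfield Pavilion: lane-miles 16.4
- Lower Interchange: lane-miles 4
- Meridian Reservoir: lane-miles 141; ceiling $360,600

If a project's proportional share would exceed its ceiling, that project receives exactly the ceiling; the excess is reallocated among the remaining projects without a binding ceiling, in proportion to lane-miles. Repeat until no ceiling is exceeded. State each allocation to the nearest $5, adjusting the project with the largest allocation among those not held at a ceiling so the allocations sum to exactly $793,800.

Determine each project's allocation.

Combined lane-miles = 161.4.
Proportional shares (ignoring caps): Thornfield Pavilion 80,658.74; Lower Interchange 19,672.86; Meridian Reservoir 693,468.40.
Cap binds for Meridian Reservoir ($360,600); balance $433,200 reallocated over remaining lane-miles 20.4.
Remaining shares: Thornfield Pavilion 348,258.82 → $348,260; Lower Interchange 84,941.18 → $84,940.

Thornfield Pavilion: $348,260 | Lower Interchange: $84,940 | Meridian Reservoir: $360,600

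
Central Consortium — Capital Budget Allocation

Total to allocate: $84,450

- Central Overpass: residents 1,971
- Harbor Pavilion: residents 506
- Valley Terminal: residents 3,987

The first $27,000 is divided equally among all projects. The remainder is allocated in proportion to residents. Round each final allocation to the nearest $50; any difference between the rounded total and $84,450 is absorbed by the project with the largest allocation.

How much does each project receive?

Equal tier: $27,000 ÷ 3 = $9,000 apiece.
Remainder $57,450 by residents (total 6,464): Central Overpass 17,517.63 → $17,500; Harbor Pavilion 4,497.17 → $4,500; Valley Terminal 35,435.20 → $35,450.
Totals: Central Overpass $9,000 + $17,500 = $26,500; Harbor Pavilion $9,000 + $4,500 = $13,500; Valley Terminal $9,000 + $35,450 = $44,450.

Central Overpass: $26,500 | Harbor Pavilion: $13,500 | Valley Terminal: $44,450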